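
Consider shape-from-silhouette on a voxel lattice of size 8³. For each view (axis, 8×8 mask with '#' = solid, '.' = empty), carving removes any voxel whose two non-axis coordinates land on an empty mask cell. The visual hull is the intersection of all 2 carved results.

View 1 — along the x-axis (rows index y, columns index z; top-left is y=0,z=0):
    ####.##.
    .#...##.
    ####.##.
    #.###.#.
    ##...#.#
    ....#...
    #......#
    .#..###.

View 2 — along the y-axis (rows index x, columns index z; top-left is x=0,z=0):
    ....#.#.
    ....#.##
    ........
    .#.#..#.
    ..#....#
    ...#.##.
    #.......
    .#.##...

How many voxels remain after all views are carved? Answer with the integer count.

initial block: 8^3 = 512
[1] x-view keeps 31 columns → grid now 248
[2] y-view keeps 17 columns → grid now 65

voxel count = 65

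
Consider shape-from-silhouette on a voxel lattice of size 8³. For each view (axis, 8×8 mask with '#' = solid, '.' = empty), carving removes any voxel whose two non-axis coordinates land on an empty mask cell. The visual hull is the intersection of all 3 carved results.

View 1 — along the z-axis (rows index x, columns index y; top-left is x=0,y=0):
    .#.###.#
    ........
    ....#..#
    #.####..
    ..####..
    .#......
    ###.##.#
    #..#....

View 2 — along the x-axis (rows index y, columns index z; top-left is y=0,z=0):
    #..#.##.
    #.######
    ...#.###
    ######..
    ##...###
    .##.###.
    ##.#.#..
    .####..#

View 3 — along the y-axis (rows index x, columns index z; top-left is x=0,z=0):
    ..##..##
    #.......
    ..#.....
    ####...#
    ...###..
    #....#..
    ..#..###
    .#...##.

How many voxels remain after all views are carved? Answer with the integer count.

remaining voxels: 58

before carving: 512 voxels (8×8×8)
  1. axis=2 (XY plane), |mask|=25  ⇒  voxels=200
  2. axis=0 (YZ plane), |mask|=40  ⇒  voxels=129
  3. axis=1 (XZ plane), |mask|=23  ⇒  voxels=58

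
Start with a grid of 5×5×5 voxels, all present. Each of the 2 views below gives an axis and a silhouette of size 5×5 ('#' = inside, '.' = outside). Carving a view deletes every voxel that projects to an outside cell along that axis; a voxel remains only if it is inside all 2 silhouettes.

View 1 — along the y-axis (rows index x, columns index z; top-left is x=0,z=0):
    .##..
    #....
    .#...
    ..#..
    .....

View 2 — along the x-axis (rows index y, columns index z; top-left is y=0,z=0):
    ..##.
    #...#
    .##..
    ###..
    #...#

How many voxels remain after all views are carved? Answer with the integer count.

full grid |V| = 125
V1 y: intersect with XZ mask (5 set) -- 25 left
V2 x: intersect with YZ mask (11 set) -- 13 left

|visual hull| = 13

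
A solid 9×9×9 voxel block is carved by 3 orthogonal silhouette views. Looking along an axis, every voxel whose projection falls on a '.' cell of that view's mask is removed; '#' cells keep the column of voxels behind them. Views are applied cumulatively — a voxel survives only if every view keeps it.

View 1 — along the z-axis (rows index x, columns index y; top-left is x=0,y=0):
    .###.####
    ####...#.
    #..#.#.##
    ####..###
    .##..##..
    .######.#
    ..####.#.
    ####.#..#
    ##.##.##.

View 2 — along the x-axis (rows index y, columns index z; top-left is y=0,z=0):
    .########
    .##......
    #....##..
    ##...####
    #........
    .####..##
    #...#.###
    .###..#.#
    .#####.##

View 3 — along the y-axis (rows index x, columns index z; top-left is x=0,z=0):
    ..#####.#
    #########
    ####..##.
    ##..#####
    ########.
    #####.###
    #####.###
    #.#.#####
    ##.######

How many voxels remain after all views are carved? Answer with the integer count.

remaining voxels: 204

full grid |V| = 729
V1 z: intersect with XY mask (52 set) -- 468 left
V2 x: intersect with YZ mask (43 set) -- 252 left
V3 y: intersect with XZ mask (67 set) -- 204 left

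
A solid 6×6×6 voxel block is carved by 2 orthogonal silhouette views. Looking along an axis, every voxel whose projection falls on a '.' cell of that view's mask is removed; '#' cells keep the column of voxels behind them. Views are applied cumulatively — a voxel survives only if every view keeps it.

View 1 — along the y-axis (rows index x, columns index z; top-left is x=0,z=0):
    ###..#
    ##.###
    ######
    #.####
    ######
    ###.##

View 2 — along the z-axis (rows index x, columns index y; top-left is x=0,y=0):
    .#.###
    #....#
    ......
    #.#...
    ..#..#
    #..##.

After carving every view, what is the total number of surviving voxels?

initial block: 6^3 = 216
after view 1 [y-axis, 31 of 36 cells solid] → remaining = 186
after view 2 [z-axis, 13 of 36 cells solid] → remaining = 63

|visual hull| = 63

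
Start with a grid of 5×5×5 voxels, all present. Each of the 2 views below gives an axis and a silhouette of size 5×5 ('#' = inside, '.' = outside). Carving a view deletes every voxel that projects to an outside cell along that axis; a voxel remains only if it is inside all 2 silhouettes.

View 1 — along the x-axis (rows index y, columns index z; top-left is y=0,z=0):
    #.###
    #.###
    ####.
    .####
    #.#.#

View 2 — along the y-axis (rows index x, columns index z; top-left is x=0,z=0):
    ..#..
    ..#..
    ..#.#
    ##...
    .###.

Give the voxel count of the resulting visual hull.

full grid |V| = 125
carve view 1 (along x, YZ-mask fill 19/25): 95 voxels remain
carve view 2 (along y, XZ-mask fill 9/25): 36 voxels remain

remaining voxels: 36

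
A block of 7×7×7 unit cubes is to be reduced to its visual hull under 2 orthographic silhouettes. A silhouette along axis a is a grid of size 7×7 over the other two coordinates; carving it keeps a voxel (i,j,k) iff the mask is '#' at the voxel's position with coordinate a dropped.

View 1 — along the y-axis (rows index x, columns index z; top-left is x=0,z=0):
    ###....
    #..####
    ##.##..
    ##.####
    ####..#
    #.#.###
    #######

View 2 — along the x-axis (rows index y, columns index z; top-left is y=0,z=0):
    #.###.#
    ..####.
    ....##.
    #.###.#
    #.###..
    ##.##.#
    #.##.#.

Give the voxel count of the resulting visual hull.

|visual hull| = 147

full grid |V| = 343
[1] y-view keeps 35 columns → grid now 245
[2] x-view keeps 29 columns → grid now 147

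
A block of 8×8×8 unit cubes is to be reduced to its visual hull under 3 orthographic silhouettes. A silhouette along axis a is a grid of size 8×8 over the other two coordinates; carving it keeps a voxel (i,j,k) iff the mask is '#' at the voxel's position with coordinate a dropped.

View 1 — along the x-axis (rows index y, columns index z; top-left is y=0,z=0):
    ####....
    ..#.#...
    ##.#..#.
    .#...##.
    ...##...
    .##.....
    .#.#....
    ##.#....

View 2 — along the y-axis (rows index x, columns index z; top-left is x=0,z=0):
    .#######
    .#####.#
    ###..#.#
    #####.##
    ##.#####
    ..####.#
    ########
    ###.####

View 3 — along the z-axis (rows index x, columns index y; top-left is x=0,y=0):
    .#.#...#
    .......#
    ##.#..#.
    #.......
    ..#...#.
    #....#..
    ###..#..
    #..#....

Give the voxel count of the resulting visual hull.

initial block: 8^3 = 512
step 1: project along x, AND mask (22/64) → |grid| = 176
step 2: project along y, AND mask (52/64) → |grid| = 139
step 3: project along z, AND mask (19/64) → |grid| = 47

|visual hull| = 47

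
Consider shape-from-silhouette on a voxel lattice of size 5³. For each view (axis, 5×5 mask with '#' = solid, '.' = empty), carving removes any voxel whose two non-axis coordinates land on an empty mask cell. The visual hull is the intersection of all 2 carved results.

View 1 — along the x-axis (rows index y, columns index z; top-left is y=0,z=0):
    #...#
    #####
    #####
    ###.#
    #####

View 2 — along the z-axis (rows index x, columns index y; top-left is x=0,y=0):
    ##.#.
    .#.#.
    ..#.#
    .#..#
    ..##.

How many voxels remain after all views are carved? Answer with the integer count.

voxel count = 49

before carving: 125 voxels (5×5×5)
step 1: project along x, AND mask (21/25) → |grid| = 105
step 2: project along z, AND mask (11/25) → |grid| = 49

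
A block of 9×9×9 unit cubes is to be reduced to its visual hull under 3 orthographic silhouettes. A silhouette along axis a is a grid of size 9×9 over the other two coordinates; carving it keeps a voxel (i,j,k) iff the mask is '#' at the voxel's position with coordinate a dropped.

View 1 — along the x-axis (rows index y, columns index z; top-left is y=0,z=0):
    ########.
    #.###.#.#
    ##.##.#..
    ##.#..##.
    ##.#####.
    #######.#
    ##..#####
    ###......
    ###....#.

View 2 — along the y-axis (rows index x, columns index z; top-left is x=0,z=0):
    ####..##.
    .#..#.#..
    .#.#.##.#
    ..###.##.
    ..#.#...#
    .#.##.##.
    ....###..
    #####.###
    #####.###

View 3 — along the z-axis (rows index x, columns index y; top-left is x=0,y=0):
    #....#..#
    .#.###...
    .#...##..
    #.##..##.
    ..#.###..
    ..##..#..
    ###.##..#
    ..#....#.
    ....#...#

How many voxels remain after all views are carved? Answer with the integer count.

102 voxels

full grid |V| = 729
[1] x-view keeps 53 columns → grid now 477
[2] y-view keeps 46 columns → grid now 279
[3] z-view keeps 32 columns → grid now 102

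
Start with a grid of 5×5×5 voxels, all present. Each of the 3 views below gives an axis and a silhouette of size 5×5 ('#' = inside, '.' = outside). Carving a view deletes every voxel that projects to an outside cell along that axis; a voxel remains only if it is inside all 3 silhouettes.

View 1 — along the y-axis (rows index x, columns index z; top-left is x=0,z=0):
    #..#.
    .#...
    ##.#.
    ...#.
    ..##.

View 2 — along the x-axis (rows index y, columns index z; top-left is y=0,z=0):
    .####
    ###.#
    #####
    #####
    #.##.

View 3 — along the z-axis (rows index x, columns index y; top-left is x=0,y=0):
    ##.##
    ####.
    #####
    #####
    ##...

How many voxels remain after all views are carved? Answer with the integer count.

29 voxels

start: 5×5×5 = 125 voxels
carve view 1 (along y, XZ-mask fill 9/25): 45 voxels remain
carve view 2 (along x, YZ-mask fill 21/25): 37 voxels remain
carve view 3 (along z, XY-mask fill 20/25): 29 voxels remain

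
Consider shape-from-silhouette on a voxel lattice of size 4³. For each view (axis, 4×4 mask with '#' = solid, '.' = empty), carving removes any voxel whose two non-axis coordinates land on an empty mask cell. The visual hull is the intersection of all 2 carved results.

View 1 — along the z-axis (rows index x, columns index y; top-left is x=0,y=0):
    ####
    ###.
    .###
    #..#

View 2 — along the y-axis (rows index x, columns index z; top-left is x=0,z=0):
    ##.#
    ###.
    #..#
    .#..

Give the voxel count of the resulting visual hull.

start: 4×4×4 = 64 voxels
  1. axis=2 (XY plane), |mask|=12  ⇒  voxels=48
  2. axis=1 (XZ plane), |mask|=9  ⇒  voxels=29

remaining voxels: 29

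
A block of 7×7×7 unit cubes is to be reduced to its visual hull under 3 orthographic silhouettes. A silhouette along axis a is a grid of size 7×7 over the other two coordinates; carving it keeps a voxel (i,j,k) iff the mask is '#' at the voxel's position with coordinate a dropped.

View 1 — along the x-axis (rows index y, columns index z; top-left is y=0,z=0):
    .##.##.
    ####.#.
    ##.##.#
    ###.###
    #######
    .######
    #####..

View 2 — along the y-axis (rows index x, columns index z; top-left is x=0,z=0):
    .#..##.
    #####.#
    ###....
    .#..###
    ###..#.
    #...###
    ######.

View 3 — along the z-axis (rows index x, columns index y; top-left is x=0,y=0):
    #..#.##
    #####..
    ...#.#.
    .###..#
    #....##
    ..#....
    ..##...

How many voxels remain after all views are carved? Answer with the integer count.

voxel count = 71

initial block: 7^3 = 343
carve view 1 (along x, YZ-mask fill 38/49): 266 voxels remain
carve view 2 (along y, XZ-mask fill 30/49): 168 voxels remain
carve view 3 (along z, XY-mask fill 21/49): 71 voxels remain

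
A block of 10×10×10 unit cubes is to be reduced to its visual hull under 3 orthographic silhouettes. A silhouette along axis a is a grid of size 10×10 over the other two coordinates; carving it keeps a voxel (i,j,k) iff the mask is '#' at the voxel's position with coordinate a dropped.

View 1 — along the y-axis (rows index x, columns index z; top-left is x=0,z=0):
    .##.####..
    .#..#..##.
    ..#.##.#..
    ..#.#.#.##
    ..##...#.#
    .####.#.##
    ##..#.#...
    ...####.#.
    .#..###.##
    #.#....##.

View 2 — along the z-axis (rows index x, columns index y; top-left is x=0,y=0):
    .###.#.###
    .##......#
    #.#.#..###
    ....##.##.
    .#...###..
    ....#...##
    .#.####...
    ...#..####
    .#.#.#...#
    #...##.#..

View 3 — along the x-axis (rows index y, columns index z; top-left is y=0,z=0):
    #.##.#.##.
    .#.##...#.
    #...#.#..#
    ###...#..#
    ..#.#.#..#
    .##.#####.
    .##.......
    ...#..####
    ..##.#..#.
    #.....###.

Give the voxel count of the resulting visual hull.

voxel count = 107

initial block: 10^3 = 1000
step 1: project along y, AND mask (49/100) → |grid| = 490
step 2: project along z, AND mask (45/100) → |grid| = 220
step 3: project along x, AND mask (45/100) → |grid| = 107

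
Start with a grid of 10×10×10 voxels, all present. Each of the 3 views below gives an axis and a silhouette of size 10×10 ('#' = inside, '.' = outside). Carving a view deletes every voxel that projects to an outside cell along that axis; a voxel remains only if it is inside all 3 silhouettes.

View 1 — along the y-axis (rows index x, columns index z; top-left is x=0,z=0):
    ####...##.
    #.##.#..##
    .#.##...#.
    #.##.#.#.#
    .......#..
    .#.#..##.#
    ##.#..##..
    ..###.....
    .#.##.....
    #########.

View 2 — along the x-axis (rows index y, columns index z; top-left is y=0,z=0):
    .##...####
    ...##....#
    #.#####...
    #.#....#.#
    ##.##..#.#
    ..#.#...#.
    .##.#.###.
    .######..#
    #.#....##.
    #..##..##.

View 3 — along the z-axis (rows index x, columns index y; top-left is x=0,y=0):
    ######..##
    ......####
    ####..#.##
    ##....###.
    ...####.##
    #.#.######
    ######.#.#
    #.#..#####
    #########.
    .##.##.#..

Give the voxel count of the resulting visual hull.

initial block: 10^3 = 1000
carve view 1 (along y, XZ-mask fill 48/100): 480 voxels remain
carve view 2 (along x, YZ-mask fill 50/100): 246 voxels remain
carve view 3 (along z, XY-mask fill 67/100): 158 voxels remain

remaining voxels: 158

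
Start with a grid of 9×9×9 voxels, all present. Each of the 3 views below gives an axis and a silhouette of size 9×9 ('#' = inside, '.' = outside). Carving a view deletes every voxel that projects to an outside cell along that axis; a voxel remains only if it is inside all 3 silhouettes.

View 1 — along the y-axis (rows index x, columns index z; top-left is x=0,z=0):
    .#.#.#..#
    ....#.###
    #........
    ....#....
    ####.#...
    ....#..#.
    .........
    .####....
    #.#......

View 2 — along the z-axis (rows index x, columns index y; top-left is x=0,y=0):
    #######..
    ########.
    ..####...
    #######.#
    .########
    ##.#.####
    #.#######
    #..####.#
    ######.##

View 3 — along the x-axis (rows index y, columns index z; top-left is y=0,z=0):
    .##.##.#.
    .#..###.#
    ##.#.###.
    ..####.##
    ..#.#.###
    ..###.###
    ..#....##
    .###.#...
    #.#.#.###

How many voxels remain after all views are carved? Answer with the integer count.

voxel count = 93

initial block: 9^3 = 729
V1 y: intersect with XZ mask (23 set) -- 207 left
V2 z: intersect with XY mask (64 set) -- 166 left
V3 x: intersect with YZ mask (46 set) -- 93 left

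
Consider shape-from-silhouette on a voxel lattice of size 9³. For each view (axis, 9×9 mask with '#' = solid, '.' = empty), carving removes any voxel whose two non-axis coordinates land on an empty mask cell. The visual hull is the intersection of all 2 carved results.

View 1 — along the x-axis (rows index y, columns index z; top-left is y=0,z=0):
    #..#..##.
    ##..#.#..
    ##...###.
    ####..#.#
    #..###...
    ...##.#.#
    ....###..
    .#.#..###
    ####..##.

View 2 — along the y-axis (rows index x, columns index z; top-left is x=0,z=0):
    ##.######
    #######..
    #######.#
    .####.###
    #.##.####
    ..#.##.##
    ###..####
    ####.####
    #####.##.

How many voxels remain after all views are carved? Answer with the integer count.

remaining voxels: 293

initial block: 9^3 = 729
V1 x: intersect with YZ mask (41 set) -- 369 left
V2 y: intersect with XZ mask (64 set) -- 293 left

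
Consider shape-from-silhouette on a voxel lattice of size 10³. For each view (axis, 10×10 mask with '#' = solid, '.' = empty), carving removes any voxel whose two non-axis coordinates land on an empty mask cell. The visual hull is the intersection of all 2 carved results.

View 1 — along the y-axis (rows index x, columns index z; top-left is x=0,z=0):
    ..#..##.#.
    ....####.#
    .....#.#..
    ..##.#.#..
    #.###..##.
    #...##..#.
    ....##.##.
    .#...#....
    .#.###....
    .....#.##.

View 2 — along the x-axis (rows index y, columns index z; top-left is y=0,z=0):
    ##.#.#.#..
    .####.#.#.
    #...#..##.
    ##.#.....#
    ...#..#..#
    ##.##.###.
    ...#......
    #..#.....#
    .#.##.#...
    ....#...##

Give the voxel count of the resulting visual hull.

voxel count = 131

initial block: 10^3 = 1000
[1] y-view keeps 38 columns → grid now 380
[2] x-view keeps 40 columns → grid now 131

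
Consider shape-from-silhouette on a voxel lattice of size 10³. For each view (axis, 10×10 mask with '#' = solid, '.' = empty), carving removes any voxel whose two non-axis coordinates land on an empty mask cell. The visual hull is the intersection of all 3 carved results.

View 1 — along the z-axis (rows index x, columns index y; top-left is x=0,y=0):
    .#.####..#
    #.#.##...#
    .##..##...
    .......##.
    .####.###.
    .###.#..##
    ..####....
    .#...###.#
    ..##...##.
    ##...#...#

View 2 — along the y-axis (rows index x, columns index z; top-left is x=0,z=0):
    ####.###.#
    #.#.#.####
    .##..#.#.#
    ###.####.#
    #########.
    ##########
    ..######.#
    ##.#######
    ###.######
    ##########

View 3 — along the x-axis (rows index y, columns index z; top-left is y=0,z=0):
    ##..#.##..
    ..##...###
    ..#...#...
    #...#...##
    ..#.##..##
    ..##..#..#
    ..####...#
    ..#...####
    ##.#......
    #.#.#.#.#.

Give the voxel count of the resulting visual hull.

full grid |V| = 1000
carve view 1 (along z, XY-mask fill 47/100): 470 voxels remain
carve view 2 (along y, XZ-mask fill 82/100): 391 voxels remain
carve view 3 (along x, YZ-mask fill 43/100): 163 voxels remain

voxel count = 163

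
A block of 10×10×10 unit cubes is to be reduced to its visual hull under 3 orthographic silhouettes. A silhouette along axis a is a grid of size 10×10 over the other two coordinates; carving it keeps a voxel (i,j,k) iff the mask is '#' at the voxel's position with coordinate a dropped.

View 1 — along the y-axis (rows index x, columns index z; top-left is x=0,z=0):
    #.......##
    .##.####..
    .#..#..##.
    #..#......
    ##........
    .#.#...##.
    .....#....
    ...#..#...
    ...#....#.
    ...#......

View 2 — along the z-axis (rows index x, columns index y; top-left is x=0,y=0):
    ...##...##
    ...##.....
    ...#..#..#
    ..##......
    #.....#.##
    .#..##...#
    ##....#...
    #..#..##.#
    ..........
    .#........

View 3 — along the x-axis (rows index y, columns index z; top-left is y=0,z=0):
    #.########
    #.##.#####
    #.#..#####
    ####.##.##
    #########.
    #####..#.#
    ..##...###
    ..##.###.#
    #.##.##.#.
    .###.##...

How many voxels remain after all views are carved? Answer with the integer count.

before carving: 1000 voxels (10×10×10)
[1] y-view keeps 27 columns → grid now 270
[2] z-view keeps 28 columns → grid now 78
[3] x-view keeps 70 columns → grid now 52

remaining voxels: 52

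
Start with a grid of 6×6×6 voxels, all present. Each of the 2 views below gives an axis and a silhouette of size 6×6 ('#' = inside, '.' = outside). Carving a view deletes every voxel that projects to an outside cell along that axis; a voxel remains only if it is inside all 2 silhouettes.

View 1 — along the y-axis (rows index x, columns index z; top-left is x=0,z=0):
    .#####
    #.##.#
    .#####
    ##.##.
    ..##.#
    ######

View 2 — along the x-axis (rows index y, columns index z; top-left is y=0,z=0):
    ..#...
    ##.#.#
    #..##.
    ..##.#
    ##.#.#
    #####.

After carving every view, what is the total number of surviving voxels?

92 voxels

initial block: 6^3 = 216
step 1: project along y, AND mask (27/36) → |grid| = 162
step 2: project along x, AND mask (20/36) → |grid| = 92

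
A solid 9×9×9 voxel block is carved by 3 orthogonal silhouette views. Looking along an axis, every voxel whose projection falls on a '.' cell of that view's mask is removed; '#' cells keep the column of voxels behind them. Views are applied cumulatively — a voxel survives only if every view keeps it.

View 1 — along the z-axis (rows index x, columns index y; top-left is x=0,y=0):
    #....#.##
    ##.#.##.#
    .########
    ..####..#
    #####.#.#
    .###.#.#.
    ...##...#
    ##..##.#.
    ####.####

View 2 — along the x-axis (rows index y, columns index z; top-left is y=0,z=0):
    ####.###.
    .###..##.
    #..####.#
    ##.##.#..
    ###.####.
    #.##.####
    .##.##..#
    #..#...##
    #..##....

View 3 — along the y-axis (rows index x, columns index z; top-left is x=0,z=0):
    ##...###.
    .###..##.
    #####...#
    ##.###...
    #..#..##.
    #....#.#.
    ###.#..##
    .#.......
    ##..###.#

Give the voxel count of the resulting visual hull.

start: 9×9×9 = 729 voxels
after view 1 [z-axis, 51 of 81 cells solid] → remaining = 459
after view 2 [x-axis, 49 of 81 cells solid] → remaining = 275
after view 3 [y-axis, 41 of 81 cells solid] → remaining = 146

remaining voxels: 146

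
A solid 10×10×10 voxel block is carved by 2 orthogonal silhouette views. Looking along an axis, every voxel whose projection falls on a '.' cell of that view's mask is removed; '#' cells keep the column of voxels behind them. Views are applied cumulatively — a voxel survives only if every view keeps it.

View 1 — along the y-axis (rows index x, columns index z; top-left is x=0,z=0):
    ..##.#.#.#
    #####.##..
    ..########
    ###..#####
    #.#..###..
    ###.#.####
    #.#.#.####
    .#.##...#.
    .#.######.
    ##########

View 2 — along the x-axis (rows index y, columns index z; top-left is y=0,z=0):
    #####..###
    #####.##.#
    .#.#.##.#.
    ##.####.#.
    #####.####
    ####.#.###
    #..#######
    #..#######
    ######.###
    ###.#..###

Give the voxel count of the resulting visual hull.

full grid |V| = 1000
carve view 1 (along y, XZ-mask fill 69/100): 690 voxels remain
carve view 2 (along x, YZ-mask fill 77/100): 527 voxels remain

527 voxels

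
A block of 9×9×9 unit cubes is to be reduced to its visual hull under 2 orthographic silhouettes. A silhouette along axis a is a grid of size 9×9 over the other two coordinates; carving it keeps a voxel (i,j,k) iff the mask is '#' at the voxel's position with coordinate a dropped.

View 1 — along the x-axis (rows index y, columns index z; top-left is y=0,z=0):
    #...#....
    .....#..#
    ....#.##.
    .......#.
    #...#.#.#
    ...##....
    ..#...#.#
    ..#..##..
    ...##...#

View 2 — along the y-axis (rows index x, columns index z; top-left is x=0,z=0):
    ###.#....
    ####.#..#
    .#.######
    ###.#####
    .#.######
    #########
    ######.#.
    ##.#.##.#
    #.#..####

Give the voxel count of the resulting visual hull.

voxel count = 148

full grid |V| = 729
  1. axis=0 (YZ plane), |mask|=23  ⇒  voxels=207
  2. axis=1 (XZ plane), |mask|=60  ⇒  voxels=148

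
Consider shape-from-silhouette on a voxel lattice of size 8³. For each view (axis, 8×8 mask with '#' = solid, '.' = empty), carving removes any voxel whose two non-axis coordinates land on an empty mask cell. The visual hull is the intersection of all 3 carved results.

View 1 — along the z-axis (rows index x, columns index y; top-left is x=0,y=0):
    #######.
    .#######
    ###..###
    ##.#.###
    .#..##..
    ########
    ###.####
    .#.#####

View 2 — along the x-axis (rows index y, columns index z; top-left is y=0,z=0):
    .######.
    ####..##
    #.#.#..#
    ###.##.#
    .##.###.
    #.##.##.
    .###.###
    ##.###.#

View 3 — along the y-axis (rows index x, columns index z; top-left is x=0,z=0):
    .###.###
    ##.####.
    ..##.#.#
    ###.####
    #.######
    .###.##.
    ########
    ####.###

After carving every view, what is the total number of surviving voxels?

start: 8×8×8 = 512 voxels
  1. axis=2 (XY plane), |mask|=50  ⇒  voxels=400
  2. axis=0 (YZ plane), |mask|=44  ⇒  voxels=276
  3. axis=1 (XZ plane), |mask|=50  ⇒  voxels=217

remaining voxels: 217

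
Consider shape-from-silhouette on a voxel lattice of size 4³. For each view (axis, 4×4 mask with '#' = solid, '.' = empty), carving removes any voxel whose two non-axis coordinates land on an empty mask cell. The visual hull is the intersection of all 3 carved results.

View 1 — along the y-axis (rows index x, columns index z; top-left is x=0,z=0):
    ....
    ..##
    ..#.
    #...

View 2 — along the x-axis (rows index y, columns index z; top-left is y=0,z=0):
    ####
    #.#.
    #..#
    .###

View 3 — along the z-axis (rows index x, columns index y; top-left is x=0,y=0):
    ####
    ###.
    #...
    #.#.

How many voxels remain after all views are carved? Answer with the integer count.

|visual hull| = 7

full grid |V| = 64
[1] y-view keeps 4 columns → grid now 16
[2] x-view keeps 11 columns → grid now 12
[3] z-view keeps 10 columns → grid now 7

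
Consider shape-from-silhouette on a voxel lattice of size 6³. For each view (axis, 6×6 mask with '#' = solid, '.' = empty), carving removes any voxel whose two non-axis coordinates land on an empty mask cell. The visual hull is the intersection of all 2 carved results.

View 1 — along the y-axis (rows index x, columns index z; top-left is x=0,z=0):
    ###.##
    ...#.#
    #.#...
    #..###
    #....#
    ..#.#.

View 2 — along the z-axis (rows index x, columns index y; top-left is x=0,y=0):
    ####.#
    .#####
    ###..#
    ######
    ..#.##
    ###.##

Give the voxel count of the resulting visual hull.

|visual hull| = 83

before carving: 216 voxels (6×6×6)
[1] y-view keeps 17 columns → grid now 102
[2] z-view keeps 28 columns → grid now 83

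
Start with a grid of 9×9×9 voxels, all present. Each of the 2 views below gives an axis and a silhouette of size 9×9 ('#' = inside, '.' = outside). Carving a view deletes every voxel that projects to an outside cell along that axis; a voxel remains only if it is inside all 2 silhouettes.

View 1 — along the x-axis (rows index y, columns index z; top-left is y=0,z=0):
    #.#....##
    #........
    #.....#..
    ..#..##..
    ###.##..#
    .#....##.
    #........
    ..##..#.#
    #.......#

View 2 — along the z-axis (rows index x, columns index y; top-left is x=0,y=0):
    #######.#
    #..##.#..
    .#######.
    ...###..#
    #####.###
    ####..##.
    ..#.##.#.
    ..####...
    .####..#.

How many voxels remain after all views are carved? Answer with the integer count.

start: 9×9×9 = 729 voxels
V1 x: intersect with YZ mask (26 set) -- 234 left
V2 z: intersect with XY mask (50 set) -- 153 left

153 voxels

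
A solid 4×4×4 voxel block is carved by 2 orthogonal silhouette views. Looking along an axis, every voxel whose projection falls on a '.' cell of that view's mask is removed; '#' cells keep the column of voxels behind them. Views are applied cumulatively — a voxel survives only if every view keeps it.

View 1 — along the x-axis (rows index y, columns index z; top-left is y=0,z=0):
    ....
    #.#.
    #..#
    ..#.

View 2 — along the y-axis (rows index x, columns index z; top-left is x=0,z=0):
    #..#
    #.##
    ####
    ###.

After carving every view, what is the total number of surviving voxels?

|visual hull| = 17

start: 4×4×4 = 64 voxels
[1] x-view keeps 5 columns → grid now 20
[2] y-view keeps 12 columns → grid now 17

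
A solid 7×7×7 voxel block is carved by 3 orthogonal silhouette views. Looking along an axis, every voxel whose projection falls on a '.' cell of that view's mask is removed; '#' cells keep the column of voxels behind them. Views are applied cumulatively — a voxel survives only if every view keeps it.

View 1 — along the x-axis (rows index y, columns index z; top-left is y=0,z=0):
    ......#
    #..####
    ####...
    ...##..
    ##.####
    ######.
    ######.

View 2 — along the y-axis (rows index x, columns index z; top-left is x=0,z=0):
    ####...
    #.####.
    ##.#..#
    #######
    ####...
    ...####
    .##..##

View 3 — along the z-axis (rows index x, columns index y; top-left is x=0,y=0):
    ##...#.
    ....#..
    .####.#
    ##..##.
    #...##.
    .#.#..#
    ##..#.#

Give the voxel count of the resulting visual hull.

67 voxels

initial block: 7^3 = 343
  1. axis=0 (YZ plane), |mask|=30  ⇒  voxels=210
  2. axis=1 (XZ plane), |mask|=32  ⇒  voxels=139
  3. axis=2 (XY plane), |mask|=23  ⇒  voxels=67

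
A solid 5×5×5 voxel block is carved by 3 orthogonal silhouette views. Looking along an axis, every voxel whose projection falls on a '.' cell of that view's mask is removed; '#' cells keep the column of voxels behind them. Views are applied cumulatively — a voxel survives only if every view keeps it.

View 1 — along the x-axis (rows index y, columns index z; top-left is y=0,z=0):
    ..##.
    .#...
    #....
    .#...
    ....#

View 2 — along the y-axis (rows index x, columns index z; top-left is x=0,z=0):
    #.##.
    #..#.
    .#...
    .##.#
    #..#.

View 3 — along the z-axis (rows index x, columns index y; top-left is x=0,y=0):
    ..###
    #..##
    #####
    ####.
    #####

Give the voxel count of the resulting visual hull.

9 voxels

start: 5×5×5 = 125 voxels
[1] x-view keeps 6 columns → grid now 30
[2] y-view keeps 11 columns → grid now 13
[3] z-view keeps 20 columns → grid now 9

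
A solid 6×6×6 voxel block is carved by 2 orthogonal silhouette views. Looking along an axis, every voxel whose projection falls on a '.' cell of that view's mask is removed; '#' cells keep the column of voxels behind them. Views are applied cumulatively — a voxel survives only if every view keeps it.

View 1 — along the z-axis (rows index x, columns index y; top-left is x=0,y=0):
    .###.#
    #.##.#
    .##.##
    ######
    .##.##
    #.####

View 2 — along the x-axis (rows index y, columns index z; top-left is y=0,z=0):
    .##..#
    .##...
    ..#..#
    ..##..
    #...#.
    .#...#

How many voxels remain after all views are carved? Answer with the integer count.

start: 6×6×6 = 216 voxels
step 1: project along z, AND mask (27/36) → |grid| = 162
step 2: project along x, AND mask (13/36) → |grid| = 57

57 voxels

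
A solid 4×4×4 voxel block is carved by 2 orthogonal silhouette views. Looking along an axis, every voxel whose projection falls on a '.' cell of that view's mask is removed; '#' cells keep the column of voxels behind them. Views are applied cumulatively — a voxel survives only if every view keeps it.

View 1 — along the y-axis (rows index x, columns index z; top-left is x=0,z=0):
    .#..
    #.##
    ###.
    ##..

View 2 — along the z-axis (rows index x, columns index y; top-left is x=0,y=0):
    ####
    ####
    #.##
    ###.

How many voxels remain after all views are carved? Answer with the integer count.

start: 4×4×4 = 64 voxels
V1 y: intersect with XZ mask (9 set) -- 36 left
V2 z: intersect with XY mask (14 set) -- 31 left

31 voxels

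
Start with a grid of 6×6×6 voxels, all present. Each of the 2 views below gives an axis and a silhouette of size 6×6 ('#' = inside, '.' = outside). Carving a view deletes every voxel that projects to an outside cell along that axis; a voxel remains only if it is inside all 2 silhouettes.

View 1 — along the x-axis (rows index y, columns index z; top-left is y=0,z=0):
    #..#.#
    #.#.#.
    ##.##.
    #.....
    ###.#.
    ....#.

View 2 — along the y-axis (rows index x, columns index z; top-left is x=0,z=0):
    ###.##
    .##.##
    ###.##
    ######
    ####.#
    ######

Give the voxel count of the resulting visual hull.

voxel count = 81

full grid |V| = 216
  1. axis=0 (YZ plane), |mask|=16  ⇒  voxels=96
  2. axis=1 (XZ plane), |mask|=31  ⇒  voxels=81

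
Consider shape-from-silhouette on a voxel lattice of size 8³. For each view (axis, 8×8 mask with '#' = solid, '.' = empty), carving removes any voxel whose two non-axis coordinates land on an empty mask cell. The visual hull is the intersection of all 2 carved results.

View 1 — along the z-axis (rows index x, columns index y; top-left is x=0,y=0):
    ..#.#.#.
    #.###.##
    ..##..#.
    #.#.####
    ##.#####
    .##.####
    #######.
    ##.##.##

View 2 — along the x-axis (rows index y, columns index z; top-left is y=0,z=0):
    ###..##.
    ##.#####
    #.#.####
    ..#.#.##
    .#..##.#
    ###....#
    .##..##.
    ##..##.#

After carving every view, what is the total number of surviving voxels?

full grid |V| = 512
[1] z-view keeps 44 columns → grid now 352
[2] x-view keeps 39 columns → grid now 210

210 voxels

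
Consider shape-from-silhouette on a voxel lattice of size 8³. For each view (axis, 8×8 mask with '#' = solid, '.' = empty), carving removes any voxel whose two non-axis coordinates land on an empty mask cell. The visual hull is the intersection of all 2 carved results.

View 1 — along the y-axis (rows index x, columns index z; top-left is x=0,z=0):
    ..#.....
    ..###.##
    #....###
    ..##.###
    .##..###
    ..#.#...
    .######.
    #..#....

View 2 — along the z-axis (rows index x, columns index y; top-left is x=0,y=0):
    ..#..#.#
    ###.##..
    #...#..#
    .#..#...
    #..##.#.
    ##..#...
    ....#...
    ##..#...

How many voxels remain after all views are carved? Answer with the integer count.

remaining voxels: 88

start: 8×8×8 = 512 voxels
carve view 1 (along y, XZ-mask fill 30/64): 240 voxels remain
carve view 2 (along z, XY-mask fill 24/64): 88 voxels remain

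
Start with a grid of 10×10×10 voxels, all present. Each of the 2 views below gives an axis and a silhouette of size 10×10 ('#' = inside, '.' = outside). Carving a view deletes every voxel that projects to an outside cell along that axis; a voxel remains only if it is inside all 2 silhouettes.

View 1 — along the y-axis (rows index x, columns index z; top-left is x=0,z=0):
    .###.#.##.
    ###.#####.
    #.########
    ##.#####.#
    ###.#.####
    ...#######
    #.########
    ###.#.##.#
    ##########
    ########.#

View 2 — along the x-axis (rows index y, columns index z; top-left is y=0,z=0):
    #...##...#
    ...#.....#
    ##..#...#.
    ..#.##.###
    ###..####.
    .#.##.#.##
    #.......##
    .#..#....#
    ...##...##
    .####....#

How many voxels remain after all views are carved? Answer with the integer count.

initial block: 10^3 = 1000
V1 y: intersect with XZ mask (81 set) -- 810 left
V2 x: intersect with YZ mask (44 set) -- 350 left

|visual hull| = 350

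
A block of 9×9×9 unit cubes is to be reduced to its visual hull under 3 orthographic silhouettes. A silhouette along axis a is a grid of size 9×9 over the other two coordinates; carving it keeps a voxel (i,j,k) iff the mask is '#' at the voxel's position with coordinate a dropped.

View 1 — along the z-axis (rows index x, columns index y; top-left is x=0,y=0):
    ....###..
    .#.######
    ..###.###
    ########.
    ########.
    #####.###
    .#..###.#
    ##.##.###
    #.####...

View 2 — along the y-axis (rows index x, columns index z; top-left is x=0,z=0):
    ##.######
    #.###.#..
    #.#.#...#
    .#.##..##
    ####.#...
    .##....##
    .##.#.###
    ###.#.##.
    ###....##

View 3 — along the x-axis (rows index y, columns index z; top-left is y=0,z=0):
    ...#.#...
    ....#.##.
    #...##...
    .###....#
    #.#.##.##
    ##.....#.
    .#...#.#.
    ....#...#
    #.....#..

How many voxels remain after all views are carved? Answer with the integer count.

voxel count = 110

full grid |V| = 729
  1. axis=2 (XY plane), |mask|=57  ⇒  voxels=513
  2. axis=1 (XZ plane), |mask|=48  ⇒  voxels=292
  3. axis=0 (YZ plane), |mask|=28  ⇒  voxels=110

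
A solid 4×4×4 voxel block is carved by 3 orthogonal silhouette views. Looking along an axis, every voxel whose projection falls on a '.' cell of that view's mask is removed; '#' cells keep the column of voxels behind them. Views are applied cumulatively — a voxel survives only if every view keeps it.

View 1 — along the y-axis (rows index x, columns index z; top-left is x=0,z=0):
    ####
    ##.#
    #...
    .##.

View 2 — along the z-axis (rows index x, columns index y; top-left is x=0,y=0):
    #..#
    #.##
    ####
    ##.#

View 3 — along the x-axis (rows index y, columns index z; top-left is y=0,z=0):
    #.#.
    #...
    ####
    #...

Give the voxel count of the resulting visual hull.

13 voxels

start: 4×4×4 = 64 voxels
  1. axis=1 (XZ plane), |mask|=10  ⇒  voxels=40
  2. axis=2 (XY plane), |mask|=12  ⇒  voxels=27
  3. axis=0 (YZ plane), |mask|=8  ⇒  voxels=13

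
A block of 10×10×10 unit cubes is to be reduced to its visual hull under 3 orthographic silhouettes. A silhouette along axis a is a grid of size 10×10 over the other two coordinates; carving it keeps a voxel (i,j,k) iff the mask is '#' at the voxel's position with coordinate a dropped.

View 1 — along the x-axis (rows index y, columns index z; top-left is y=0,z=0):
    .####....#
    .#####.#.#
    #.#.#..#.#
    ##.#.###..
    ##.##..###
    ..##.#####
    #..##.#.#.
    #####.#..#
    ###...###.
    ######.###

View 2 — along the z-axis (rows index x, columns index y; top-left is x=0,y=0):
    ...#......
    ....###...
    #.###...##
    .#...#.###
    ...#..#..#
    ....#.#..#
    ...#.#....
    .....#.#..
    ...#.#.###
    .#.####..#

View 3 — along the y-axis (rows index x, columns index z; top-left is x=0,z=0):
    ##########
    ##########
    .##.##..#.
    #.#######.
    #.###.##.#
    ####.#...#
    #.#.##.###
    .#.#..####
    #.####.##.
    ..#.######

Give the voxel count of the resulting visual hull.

|visual hull| = 165

initial block: 10^3 = 1000
after view 1 [x-axis, 64 of 100 cells solid] → remaining = 640
after view 2 [z-axis, 36 of 100 cells solid] → remaining = 243
after view 3 [y-axis, 73 of 100 cells solid] → remaining = 165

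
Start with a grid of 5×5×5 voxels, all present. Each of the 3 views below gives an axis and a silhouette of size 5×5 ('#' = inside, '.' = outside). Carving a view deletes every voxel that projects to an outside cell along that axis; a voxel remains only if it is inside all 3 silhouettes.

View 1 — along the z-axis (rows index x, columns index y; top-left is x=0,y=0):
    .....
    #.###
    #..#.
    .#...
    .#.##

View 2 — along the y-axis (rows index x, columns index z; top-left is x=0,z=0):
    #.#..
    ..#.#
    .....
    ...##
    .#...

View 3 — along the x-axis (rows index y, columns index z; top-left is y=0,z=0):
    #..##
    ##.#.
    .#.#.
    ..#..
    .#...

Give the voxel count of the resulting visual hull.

start: 5×5×5 = 125 voxels
[1] z-view keeps 10 columns → grid now 50
[2] y-view keeps 7 columns → grid now 13
[3] x-view keeps 10 columns → grid now 5

5 voxels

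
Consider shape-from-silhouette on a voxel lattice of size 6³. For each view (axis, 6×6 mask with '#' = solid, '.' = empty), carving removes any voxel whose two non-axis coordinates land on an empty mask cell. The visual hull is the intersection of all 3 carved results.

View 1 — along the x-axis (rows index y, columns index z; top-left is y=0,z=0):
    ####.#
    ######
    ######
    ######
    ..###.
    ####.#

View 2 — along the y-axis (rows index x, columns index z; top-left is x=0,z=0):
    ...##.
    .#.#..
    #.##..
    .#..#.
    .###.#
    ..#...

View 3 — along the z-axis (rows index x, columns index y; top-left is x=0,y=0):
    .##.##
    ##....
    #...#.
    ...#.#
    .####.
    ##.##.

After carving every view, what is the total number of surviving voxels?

voxel count = 37

initial block: 6^3 = 216
step 1: project along x, AND mask (31/36) → |grid| = 186
step 2: project along y, AND mask (14/36) → |grid| = 75
step 3: project along z, AND mask (18/36) → |grid| = 37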